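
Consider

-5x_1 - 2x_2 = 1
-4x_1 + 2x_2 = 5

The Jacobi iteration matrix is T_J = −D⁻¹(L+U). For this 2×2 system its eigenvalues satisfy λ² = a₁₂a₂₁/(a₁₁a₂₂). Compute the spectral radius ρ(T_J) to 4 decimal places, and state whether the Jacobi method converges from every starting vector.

a₁₂a₂₁/(a₁₁a₂₂) = (-2)·(-4) / ((-5)·(2)) = -0.800000
ρ = √|-0.800000| = √0.800000 = 0.8944
ρ < 1, so Jacobi converges

0.8944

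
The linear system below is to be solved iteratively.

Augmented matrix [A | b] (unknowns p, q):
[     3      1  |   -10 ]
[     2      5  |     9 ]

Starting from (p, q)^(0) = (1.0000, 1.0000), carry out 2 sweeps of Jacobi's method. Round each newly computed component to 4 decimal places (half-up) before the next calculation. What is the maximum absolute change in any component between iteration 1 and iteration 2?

Iteration 1:
  p = (-10 - (1)·1.0000) / (3) = -3.6667
  q = (9 - (2)·1.0000) / (5) = 1.4000
Iteration 2:
  p = (-10 - (1)·1.4000) / (3) = -3.8000
  q = (9 - (2)·-3.6667) / (5) = 3.2667
Change: (-0.1333, 1.8667) → max |·| = 1.8667

1.8667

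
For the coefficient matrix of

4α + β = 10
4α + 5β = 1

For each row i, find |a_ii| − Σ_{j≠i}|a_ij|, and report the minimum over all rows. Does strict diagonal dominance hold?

row 1: |4| − (1) = 3
row 2: |5| − (4) = 1
minimum over rows = 1 → strictly diagonally dominant (convergence guaranteed)

1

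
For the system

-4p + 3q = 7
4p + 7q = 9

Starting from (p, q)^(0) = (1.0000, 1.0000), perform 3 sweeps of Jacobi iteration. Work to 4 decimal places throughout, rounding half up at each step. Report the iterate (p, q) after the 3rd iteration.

Iteration 1:
  p = (7 - (3)·1.0000) / (-4) = -1.0000
  q = (9 - (4)·1.0000) / (7) = 0.7143
Iteration 2:
  p = (7 - (3)·0.7143) / (-4) = -1.2143
  q = (9 - (4)·-1.0000) / (7) = 1.8571
Iteration 3:
  p = (7 - (3)·1.8571) / (-4) = -0.3572
  q = (9 - (4)·-1.2143) / (7) = 1.9796

(-0.3572, 1.9796)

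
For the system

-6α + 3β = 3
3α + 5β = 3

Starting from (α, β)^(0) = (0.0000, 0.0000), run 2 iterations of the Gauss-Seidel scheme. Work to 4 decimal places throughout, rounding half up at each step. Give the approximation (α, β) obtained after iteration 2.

(-0.0500, 0.6300)

Iteration 1:
  α = (3 - (3)·0.0000) / (-6) = -0.5000
  β = (3 - (3)·-0.5000) / (5) = 0.9000
Iteration 2:
  α = (3 - (3)·0.9000) / (-6) = -0.0500
  β = (3 - (3)·-0.0500) / (5) = 0.6300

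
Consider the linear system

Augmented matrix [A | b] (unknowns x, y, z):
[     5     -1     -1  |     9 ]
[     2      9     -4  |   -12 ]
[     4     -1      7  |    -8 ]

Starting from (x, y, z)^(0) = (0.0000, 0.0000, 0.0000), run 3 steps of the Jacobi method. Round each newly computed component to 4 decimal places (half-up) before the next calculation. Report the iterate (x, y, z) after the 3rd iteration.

Iteration 1:
  x = (9 - (-1)·0.0000 - (-1)·0.0000) / (5) = 1.8000
  y = (-12 - (2)·0.0000 - (-4)·0.0000) / (9) = -1.3333
  z = (-8 - (4)·0.0000 - (-1)·0.0000) / (7) = -1.1429
Iteration 2:
  x = (9 - (-1)·-1.3333 - (-1)·-1.1429) / (5) = 1.3048
  y = (-12 - (2)·1.8000 - (-4)·-1.1429) / (9) = -2.2413
  z = (-8 - (4)·1.8000 - (-1)·-1.3333) / (7) = -2.3619
Iteration 3:
  x = (9 - (-1)·-2.2413 - (-1)·-2.3619) / (5) = 0.8794
  y = (-12 - (2)·1.3048 - (-4)·-2.3619) / (9) = -2.6730
  z = (-8 - (4)·1.3048 - (-1)·-2.2413) / (7) = -2.2086

(0.8794, -2.6730, -2.2086)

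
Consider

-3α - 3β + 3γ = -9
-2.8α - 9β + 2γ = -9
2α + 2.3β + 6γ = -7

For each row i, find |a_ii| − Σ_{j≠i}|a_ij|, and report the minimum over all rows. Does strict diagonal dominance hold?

row 1: |-3| − (3+3) = -3
row 2: |-9| − (2.8+2) = 4.2
row 3: |6| − (2+2.3) = 1.7
minimum over rows = -3 → not strictly diagonally dominant

-3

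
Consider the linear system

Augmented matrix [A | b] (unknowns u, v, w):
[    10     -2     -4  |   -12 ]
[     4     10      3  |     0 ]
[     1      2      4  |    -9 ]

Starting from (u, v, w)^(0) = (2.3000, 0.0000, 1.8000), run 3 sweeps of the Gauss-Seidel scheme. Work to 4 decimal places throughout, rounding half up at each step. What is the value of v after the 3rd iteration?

1.4902

Iteration 1:
  u = (-12 - (-2)·0.0000 - (-4)·1.8000) / (10) = -0.4800
  v = (0 - (4)·-0.4800 - (3)·1.8000) / (10) = -0.3480
  w = (-9 - (1)·-0.4800 - (2)·-0.3480) / (4) = -1.9560
Iteration 2:
  u = (-12 - (-2)·-0.3480 - (-4)·-1.9560) / (10) = -2.0520
  v = (0 - (4)·-2.0520 - (3)·-1.9560) / (10) = 1.4076
  w = (-9 - (1)·-2.0520 - (2)·1.4076) / (4) = -2.4408
Iteration 3:
  u = (-12 - (-2)·1.4076 - (-4)·-2.4408) / (10) = -1.8948
  v = (0 - (4)·-1.8948 - (3)·-2.4408) / (10) = 1.4902
  w = (-9 - (1)·-1.8948 - (2)·1.4902) / (4) = -2.5214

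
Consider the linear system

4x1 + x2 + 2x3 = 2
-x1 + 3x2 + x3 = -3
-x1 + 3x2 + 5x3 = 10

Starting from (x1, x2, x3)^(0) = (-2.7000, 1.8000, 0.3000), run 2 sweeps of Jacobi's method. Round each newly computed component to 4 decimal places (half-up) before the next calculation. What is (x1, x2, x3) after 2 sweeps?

(0.8100, -1.1600, 3.1800)

Iteration 1:
  x1 = (2 - (1)·1.8000 - (2)·0.3000) / (4) = -0.1000
  x2 = (-3 - (-1)·-2.7000 - (1)·0.3000) / (3) = -2.0000
  x3 = (10 - (-1)·-2.7000 - (3)·1.8000) / (5) = 0.3800
Iteration 2:
  x1 = (2 - (1)·-2.0000 - (2)·0.3800) / (4) = 0.8100
  x2 = (-3 - (-1)·-0.1000 - (1)·0.3800) / (3) = -1.1600
  x3 = (10 - (-1)·-0.1000 - (3)·-2.0000) / (5) = 3.1800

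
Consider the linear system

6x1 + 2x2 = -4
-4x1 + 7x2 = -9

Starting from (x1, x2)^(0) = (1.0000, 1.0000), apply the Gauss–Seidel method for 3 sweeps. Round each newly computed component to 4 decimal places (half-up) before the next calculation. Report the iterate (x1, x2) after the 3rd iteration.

(-0.2290, -1.4166)

Iteration 1:
  x1 = (-4 - (2)·1.0000) / (6) = -1.0000
  x2 = (-9 - (-4)·-1.0000) / (7) = -1.8571
Iteration 2:
  x1 = (-4 - (2)·-1.8571) / (6) = -0.0476
  x2 = (-9 - (-4)·-0.0476) / (7) = -1.3129
Iteration 3:
  x1 = (-4 - (2)·-1.3129) / (6) = -0.2290
  x2 = (-9 - (-4)·-0.2290) / (7) = -1.4166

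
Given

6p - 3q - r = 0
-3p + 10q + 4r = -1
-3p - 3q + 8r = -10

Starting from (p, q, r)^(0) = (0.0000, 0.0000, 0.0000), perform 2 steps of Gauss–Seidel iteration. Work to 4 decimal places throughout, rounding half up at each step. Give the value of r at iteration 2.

Iteration 1:
  p = (0 - (-3)·0.0000 - (-1)·0.0000) / (6) = 0.0000
  q = (-1 - (-3)·0.0000 - (4)·0.0000) / (10) = -0.1000
  r = (-10 - (-3)·0.0000 - (-3)·-0.1000) / (8) = -1.2875
Iteration 2:
  p = (0 - (-3)·-0.1000 - (-1)·-1.2875) / (6) = -0.2646
  q = (-1 - (-3)·-0.2646 - (4)·-1.2875) / (10) = 0.3356
  r = (-10 - (-3)·-0.2646 - (-3)·0.3356) / (8) = -1.2234

-1.2234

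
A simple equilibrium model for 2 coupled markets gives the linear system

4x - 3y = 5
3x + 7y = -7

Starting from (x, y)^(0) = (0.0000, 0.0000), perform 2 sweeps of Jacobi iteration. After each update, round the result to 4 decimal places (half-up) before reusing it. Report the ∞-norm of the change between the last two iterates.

0.7500

Iteration 1:
  x = (5 - (-3)·0.0000) / (4) = 1.2500
  y = (-7 - (3)·0.0000) / (7) = -1.0000
Iteration 2:
  x = (5 - (-3)·-1.0000) / (4) = 0.5000
  y = (-7 - (3)·1.2500) / (7) = -1.5357
Change: (-0.7500, -0.5357) → max |·| = 0.7500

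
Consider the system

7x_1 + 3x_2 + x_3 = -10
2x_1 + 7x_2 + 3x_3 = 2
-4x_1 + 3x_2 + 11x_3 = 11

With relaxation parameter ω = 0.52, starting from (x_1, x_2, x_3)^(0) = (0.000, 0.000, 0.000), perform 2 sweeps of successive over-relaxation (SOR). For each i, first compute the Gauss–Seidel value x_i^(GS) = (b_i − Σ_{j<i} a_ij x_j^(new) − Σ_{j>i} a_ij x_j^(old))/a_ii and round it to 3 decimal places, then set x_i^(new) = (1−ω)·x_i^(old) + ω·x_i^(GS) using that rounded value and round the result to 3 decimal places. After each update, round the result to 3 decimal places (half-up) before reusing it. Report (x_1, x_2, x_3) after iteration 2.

(-1.183, 0.372, 0.408)

Iteration 1:
  x_1: GS value = (-10 - (3)·0.000 - (1)·0.000) / (7) = -1.429;  x_1 ← (1−ω)·0.000 + ω·-1.429 = -0.743
  x_2: GS value = (2 - (2)·-0.743 - (3)·0.000) / (7) = 0.498;  x_2 ← (1−ω)·0.000 + ω·0.498 = 0.259
  x_3: GS value = (11 - (-4)·-0.743 - (3)·0.259) / (11) = 0.659;  x_3 ← (1−ω)·0.000 + ω·0.659 = 0.343
Iteration 2:
  x_1: GS value = (-10 - (3)·0.259 - (1)·0.343) / (7) = -1.589;  x_1 ← (1−ω)·-0.743 + ω·-1.589 = -1.183
  x_2: GS value = (2 - (2)·-1.183 - (3)·0.343) / (7) = 0.477;  x_2 ← (1−ω)·0.259 + ω·0.477 = 0.372
  x_3: GS value = (11 - (-4)·-1.183 - (3)·0.372) / (11) = 0.468;  x_3 ← (1−ω)·0.343 + ω·0.468 = 0.408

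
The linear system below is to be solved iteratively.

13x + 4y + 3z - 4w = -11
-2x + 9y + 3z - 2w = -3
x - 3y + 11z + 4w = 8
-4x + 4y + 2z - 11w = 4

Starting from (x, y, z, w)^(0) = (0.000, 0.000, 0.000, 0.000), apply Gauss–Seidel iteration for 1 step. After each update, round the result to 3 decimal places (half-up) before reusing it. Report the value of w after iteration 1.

Iteration 1:
  x = (-11 - (4)·0.000 - (3)·0.000 - (-4)·0.000) / (13) = -0.846
  y = (-3 - (-2)·-0.846 - (3)·0.000 - (-2)·0.000) / (9) = -0.521
  z = (8 - (1)·-0.846 - (-3)·-0.521 - (4)·0.000) / (11) = 0.662
  w = (4 - (-4)·-0.846 - (4)·-0.521 - (2)·0.662) / (-11) = -0.125

-0.125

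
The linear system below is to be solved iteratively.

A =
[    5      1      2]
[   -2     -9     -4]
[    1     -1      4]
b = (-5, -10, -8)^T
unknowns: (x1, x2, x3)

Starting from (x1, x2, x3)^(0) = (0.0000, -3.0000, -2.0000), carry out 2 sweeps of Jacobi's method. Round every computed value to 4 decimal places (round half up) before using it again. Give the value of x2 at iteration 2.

Iteration 1:
  x1 = (-5 - (1)·-3.0000 - (2)·-2.0000) / (5) = 0.4000
  x2 = (-10 - (-2)·0.0000 - (-4)·-2.0000) / (-9) = 2.0000
  x3 = (-8 - (1)·0.0000 - (-1)·-3.0000) / (4) = -2.7500
Iteration 2:
  x1 = (-5 - (1)·2.0000 - (2)·-2.7500) / (5) = -0.3000
  x2 = (-10 - (-2)·0.4000 - (-4)·-2.7500) / (-9) = 2.2444
  x3 = (-8 - (1)·0.4000 - (-1)·2.0000) / (4) = -1.6000

2.2444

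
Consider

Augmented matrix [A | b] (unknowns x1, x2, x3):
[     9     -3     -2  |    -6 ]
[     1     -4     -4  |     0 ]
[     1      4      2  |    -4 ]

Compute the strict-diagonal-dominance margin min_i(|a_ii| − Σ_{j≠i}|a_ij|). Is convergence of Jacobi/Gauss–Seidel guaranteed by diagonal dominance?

row 1: |9| − (3+2) = 4
row 2: |-4| − (1+4) = -1
row 3: |2| − (1+4) = -3
minimum over rows = -3 → not strictly diagonally dominant

-3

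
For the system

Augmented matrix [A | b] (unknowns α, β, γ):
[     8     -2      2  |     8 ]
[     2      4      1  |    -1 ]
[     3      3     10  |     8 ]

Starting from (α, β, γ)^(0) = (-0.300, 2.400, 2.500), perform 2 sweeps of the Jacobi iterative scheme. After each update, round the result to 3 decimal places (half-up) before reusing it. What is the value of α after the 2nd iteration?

Iteration 1:
  α = (8 - (-2)·2.400 - (2)·2.500) / (8) = 0.975
  β = (-1 - (2)·-0.300 - (1)·2.500) / (4) = -0.725
  γ = (8 - (3)·-0.300 - (3)·2.400) / (10) = 0.170
Iteration 2:
  α = (8 - (-2)·-0.725 - (2)·0.170) / (8) = 0.776
  β = (-1 - (2)·0.975 - (1)·0.170) / (4) = -0.780
  γ = (8 - (3)·0.975 - (3)·-0.725) / (10) = 0.725

0.776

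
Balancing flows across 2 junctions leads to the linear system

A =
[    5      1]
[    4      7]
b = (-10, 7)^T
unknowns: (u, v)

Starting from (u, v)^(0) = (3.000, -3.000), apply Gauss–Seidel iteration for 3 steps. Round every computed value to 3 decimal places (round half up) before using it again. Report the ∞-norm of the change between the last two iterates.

0.110

Iteration 1:
  u = (-10 - (1)·-3.000) / (5) = -1.400
  v = (7 - (4)·-1.400) / (7) = 1.800
Iteration 2:
  u = (-10 - (1)·1.800) / (5) = -2.360
  v = (7 - (4)·-2.360) / (7) = 2.349
Iteration 3:
  u = (-10 - (1)·2.349) / (5) = -2.470
  v = (7 - (4)·-2.470) / (7) = 2.411
Change: (-0.110, 0.062) → max |·| = 0.110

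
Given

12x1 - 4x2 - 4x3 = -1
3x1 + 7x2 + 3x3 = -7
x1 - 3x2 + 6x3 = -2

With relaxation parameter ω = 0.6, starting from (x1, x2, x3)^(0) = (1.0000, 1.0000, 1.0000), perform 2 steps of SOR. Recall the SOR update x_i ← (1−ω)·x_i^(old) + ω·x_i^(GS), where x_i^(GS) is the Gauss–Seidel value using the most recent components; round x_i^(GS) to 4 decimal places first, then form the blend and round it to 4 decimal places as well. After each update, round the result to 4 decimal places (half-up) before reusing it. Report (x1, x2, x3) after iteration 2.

(0.1060, -0.8692, -0.4994)

Iteration 1:
  x1: GS value = (-1 - (-4)·1.0000 - (-4)·1.0000) / (12) = 0.5833;  x1 ← (1−ω)·1.0000 + ω·0.5833 = 0.7500
  x2: GS value = (-7 - (3)·0.7500 - (3)·1.0000) / (7) = -1.7500;  x2 ← (1−ω)·1.0000 + ω·-1.7500 = -0.6500
  x3: GS value = (-2 - (1)·0.7500 - (-3)·-0.6500) / (6) = -0.7833;  x3 ← (1−ω)·1.0000 + ω·-0.7833 = -0.0700
Iteration 2:
  x1: GS value = (-1 - (-4)·-0.6500 - (-4)·-0.0700) / (12) = -0.3233;  x1 ← (1−ω)·0.7500 + ω·-0.3233 = 0.1060
  x2: GS value = (-7 - (3)·0.1060 - (3)·-0.0700) / (7) = -1.0154;  x2 ← (1−ω)·-0.6500 + ω·-1.0154 = -0.8692
  x3: GS value = (-2 - (1)·0.1060 - (-3)·-0.8692) / (6) = -0.7856;  x3 ← (1−ω)·-0.0700 + ω·-0.7856 = -0.4994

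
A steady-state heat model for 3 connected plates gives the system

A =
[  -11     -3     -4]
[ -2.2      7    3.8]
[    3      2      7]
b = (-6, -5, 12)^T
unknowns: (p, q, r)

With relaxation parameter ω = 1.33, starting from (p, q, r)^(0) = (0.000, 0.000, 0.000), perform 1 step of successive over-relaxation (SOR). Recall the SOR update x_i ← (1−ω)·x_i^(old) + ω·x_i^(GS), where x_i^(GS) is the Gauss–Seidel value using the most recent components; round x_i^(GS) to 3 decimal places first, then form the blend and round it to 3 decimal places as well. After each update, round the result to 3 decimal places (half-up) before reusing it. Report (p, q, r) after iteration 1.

(0.725, -0.646, 2.112)

Iteration 1:
  p: GS value = (-6 - (-3)·0.000 - (-4)·0.000) / (-11) = 0.545;  p ← (1−ω)·0.000 + ω·0.545 = 0.725
  q: GS value = (-5 - (-2.2)·0.725 - (3.8)·0.000) / (7) = -0.486;  q ← (1−ω)·0.000 + ω·-0.486 = -0.646
  r: GS value = (12 - (3)·0.725 - (2)·-0.646) / (7) = 1.588;  r ← (1−ω)·0.000 + ω·1.588 = 2.112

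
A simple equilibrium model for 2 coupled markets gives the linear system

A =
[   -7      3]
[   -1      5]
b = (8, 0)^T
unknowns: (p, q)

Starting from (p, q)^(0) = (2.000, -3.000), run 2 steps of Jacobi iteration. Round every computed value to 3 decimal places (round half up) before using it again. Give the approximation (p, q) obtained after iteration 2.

Iteration 1:
  p = (8 - (3)·-3.000) / (-7) = -2.429
  q = (0 - (-1)·2.000) / (5) = 0.400
Iteration 2:
  p = (8 - (3)·0.400) / (-7) = -0.971
  q = (0 - (-1)·-2.429) / (5) = -0.486

(-0.971, -0.486)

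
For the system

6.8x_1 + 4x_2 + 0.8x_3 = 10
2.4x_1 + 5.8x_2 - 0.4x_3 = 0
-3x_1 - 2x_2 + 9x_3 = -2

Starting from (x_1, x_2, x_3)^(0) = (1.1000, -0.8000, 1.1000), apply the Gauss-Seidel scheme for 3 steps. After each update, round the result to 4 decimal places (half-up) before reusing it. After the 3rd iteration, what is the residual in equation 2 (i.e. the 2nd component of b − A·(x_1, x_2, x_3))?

Iteration 1:
  x_1 = (10 - (4)·-0.8000 - (0.8)·1.1000) / (6.8) = 1.8118
  x_2 = (0 - (2.4)·1.8118 - (-0.4)·1.1000) / (5.8) = -0.6738
  x_3 = (-2 - (-3)·1.8118 - (-2)·-0.6738) / (9) = 0.2320
Iteration 2:
  x_1 = (10 - (4)·-0.6738 - (0.8)·0.2320) / (6.8) = 1.8396
  x_2 = (0 - (2.4)·1.8396 - (-0.4)·0.2320) / (5.8) = -0.7452
  x_3 = (-2 - (-3)·1.8396 - (-2)·-0.7452) / (9) = 0.2254
Iteration 3:
  x_1 = (10 - (4)·-0.7452 - (0.8)·0.2254) / (6.8) = 1.8824
  x_2 = (0 - (2.4)·1.8824 - (-0.4)·0.2254) / (5.8) = -0.7634
  x_3 = (-2 - (-3)·1.8824 - (-2)·-0.7634) / (9) = 0.2356
Residual b − A·x = (0.0648, 0.0042, 0.0000)

0.0042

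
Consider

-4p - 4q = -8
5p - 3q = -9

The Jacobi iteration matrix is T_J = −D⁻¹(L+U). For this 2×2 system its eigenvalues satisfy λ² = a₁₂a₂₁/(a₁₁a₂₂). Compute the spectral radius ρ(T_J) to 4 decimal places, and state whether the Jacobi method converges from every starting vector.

a₁₂a₂₁/(a₁₁a₂₂) = (-4)·(5) / ((-4)·(-3)) = -1.666667
ρ = √|-1.666667| = √1.666667 = 1.2910
ρ > 1, so Jacobi diverges

1.2910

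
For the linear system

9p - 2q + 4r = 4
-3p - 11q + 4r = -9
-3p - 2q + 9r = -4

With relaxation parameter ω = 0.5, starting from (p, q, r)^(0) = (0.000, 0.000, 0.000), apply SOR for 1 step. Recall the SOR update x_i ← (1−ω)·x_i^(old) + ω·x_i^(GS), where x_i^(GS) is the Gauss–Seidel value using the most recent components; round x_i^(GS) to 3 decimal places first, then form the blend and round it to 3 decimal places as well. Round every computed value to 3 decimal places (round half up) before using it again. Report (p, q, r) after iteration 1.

Iteration 1:
  p: GS value = (4 - (-2)·0.000 - (4)·0.000) / (9) = 0.444;  p ← (1−ω)·0.000 + ω·0.444 = 0.222
  q: GS value = (-9 - (-3)·0.222 - (4)·0.000) / (-11) = 0.758;  q ← (1−ω)·0.000 + ω·0.758 = 0.379
  r: GS value = (-4 - (-3)·0.222 - (-2)·0.379) / (9) = -0.286;  r ← (1−ω)·0.000 + ω·-0.286 = -0.143

(0.222, 0.379, -0.143)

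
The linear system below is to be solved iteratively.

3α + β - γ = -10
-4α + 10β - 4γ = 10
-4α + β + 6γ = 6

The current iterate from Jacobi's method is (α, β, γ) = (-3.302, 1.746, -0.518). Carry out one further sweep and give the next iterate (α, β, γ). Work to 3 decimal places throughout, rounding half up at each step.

One sweep:
  α = (-10 - (1)·1.746 - (-1)·-0.518) / (3) = -4.088
  β = (10 - (-4)·-3.302 - (-4)·-0.518) / (10) = -0.528
  γ = (6 - (-4)·-3.302 - (1)·1.746) / (6) = -1.492

(-4.088, -0.528, -1.492)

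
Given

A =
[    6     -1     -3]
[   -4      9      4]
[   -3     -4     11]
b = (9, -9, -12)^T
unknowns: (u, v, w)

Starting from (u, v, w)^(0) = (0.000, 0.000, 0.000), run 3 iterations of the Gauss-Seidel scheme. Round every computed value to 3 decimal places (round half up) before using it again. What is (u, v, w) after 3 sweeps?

Iteration 1:
  u = (9 - (-1)·0.000 - (-3)·0.000) / (6) = 1.500
  v = (-9 - (-4)·1.500 - (4)·0.000) / (9) = -0.333
  w = (-12 - (-3)·1.500 - (-4)·-0.333) / (11) = -0.803
Iteration 2:
  u = (9 - (-1)·-0.333 - (-3)·-0.803) / (6) = 1.043
  v = (-9 - (-4)·1.043 - (4)·-0.803) / (9) = -0.180
  w = (-12 - (-3)·1.043 - (-4)·-0.180) / (11) = -0.872
Iteration 3:
  u = (9 - (-1)·-0.180 - (-3)·-0.872) / (6) = 1.034
  v = (-9 - (-4)·1.034 - (4)·-0.872) / (9) = -0.153
  w = (-12 - (-3)·1.034 - (-4)·-0.153) / (11) = -0.865

(1.034, -0.153, -0.865)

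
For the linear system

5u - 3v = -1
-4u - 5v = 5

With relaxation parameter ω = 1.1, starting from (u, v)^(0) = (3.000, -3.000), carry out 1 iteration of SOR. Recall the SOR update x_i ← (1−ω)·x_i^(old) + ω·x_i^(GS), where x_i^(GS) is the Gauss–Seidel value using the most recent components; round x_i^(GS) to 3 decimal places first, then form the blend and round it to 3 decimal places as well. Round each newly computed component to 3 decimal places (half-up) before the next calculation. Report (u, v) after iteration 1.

Iteration 1:
  u: GS value = (-1 - (-3)·-3.000) / (5) = -2.000;  u ← (1−ω)·3.000 + ω·-2.000 = -2.500
  v: GS value = (5 - (-4)·-2.500) / (-5) = 1.000;  v ← (1−ω)·-3.000 + ω·1.000 = 1.400

(-2.500, 1.400)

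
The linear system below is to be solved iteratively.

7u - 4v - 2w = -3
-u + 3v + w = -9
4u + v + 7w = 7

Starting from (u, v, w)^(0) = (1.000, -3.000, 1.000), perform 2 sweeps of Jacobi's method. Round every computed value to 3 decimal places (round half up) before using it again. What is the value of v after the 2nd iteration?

-3.905

Iteration 1:
  u = (-3 - (-4)·-3.000 - (-2)·1.000) / (7) = -1.857
  v = (-9 - (-1)·1.000 - (1)·1.000) / (3) = -3.000
  w = (7 - (4)·1.000 - (1)·-3.000) / (7) = 0.857
Iteration 2:
  u = (-3 - (-4)·-3.000 - (-2)·0.857) / (7) = -1.898
  v = (-9 - (-1)·-1.857 - (1)·0.857) / (3) = -3.905
  w = (7 - (4)·-1.857 - (1)·-3.000) / (7) = 2.490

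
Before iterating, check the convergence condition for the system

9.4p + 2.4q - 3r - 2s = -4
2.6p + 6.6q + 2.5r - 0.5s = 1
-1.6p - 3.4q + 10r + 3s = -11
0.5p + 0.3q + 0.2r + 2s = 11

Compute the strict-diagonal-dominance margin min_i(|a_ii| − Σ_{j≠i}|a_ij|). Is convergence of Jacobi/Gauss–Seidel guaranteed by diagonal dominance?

row 1: |9.4| − (2.4+3+2) = 2
row 2: |6.6| − (2.6+2.5+0.5) = 1
row 3: |10| − (1.6+3.4+3) = 2
row 4: |2| − (0.5+0.3+0.2) = 1
minimum over rows = 1 → strictly diagonally dominant (convergence guaranteed)

1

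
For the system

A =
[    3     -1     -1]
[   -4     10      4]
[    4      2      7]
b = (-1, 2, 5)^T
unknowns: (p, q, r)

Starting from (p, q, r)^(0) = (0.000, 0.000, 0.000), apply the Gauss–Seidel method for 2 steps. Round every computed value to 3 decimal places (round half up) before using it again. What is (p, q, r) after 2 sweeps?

(-0.016, -0.160, 0.769)

Iteration 1:
  p = (-1 - (-1)·0.000 - (-1)·0.000) / (3) = -0.333
  q = (2 - (-4)·-0.333 - (4)·0.000) / (10) = 0.067
  r = (5 - (4)·-0.333 - (2)·0.067) / (7) = 0.885
Iteration 2:
  p = (-1 - (-1)·0.067 - (-1)·0.885) / (3) = -0.016
  q = (2 - (-4)·-0.016 - (4)·0.885) / (10) = -0.160
  r = (5 - (4)·-0.016 - (2)·-0.160) / (7) = 0.769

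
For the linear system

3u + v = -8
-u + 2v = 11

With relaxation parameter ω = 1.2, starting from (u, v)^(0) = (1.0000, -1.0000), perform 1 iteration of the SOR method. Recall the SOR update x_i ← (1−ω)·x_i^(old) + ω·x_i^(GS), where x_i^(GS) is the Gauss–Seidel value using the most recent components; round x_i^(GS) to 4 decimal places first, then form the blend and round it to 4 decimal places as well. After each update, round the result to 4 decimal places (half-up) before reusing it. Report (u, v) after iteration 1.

(-3.0000, 5.0000)

Iteration 1:
  u: GS value = (-8 - (1)·-1.0000) / (3) = -2.3333;  u ← (1−ω)·1.0000 + ω·-2.3333 = -3.0000
  v: GS value = (11 - (-1)·-3.0000) / (2) = 4.0000;  v ← (1−ω)·-1.0000 + ω·4.0000 = 5.0000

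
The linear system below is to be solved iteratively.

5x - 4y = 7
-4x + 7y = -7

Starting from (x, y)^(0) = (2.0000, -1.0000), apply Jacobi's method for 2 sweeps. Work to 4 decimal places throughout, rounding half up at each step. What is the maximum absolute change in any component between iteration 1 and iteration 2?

Iteration 1:
  x = (7 - (-4)·-1.0000) / (5) = 0.6000
  y = (-7 - (-4)·2.0000) / (7) = 0.1429
Iteration 2:
  x = (7 - (-4)·0.1429) / (5) = 1.5143
  y = (-7 - (-4)·0.6000) / (7) = -0.6571
Change: (0.9143, -0.8000) → max |·| = 0.9143

0.9143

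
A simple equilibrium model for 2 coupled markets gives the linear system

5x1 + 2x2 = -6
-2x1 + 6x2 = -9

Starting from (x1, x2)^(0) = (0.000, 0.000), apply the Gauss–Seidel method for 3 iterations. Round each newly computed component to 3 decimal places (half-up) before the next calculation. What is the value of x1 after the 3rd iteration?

Iteration 1:
  x1 = (-6 - (2)·0.000) / (5) = -1.200
  x2 = (-9 - (-2)·-1.200) / (6) = -1.900
Iteration 2:
  x1 = (-6 - (2)·-1.900) / (5) = -0.440
  x2 = (-9 - (-2)·-0.440) / (6) = -1.647
Iteration 3:
  x1 = (-6 - (2)·-1.647) / (5) = -0.541
  x2 = (-9 - (-2)·-0.541) / (6) = -1.680

-0.541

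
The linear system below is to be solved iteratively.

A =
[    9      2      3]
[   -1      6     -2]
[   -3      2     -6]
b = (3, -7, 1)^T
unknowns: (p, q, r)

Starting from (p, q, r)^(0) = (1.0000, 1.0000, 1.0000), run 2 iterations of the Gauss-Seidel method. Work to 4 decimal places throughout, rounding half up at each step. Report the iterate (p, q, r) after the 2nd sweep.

Iteration 1:
  p = (3 - (2)·1.0000 - (3)·1.0000) / (9) = -0.2222
  q = (-7 - (-1)·-0.2222 - (-2)·1.0000) / (6) = -0.8704
  r = (1 - (-3)·-0.2222 - (2)·-0.8704) / (-6) = -0.3457
Iteration 2:
  p = (3 - (2)·-0.8704 - (3)·-0.3457) / (9) = 0.6420
  q = (-7 - (-1)·0.6420 - (-2)·-0.3457) / (6) = -1.1749
  r = (1 - (-3)·0.6420 - (2)·-1.1749) / (-6) = -0.8793

(0.6420, -1.1749, -0.8793)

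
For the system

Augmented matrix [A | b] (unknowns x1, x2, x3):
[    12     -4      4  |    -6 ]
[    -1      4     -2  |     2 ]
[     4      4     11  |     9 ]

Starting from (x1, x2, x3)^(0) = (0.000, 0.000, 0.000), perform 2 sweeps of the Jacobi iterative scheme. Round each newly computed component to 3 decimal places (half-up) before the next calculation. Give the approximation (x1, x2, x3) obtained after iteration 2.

Iteration 1:
  x1 = (-6 - (-4)·0.000 - (4)·0.000) / (12) = -0.500
  x2 = (2 - (-1)·0.000 - (-2)·0.000) / (4) = 0.500
  x3 = (9 - (4)·0.000 - (4)·0.000) / (11) = 0.818
Iteration 2:
  x1 = (-6 - (-4)·0.500 - (4)·0.818) / (12) = -0.606
  x2 = (2 - (-1)·-0.500 - (-2)·0.818) / (4) = 0.784
  x3 = (9 - (4)·-0.500 - (4)·0.500) / (11) = 0.818

(-0.606, 0.784, 0.818)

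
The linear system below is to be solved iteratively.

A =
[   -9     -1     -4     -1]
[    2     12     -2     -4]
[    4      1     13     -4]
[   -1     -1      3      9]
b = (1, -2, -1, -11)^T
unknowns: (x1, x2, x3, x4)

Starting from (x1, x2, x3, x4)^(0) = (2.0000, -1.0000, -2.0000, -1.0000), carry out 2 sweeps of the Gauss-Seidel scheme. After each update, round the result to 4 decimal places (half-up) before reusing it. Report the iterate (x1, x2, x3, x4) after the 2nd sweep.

Iteration 1:
  x1 = (1 - (-1)·-1.0000 - (-4)·-2.0000 - (-1)·-1.0000) / (-9) = 1.0000
  x2 = (-2 - (2)·1.0000 - (-2)·-2.0000 - (-4)·-1.0000) / (12) = -1.0000
  x3 = (-1 - (4)·1.0000 - (1)·-1.0000 - (-4)·-1.0000) / (13) = -0.6154
  x4 = (-11 - (-1)·1.0000 - (-1)·-1.0000 - (3)·-0.6154) / (9) = -1.0171
Iteration 2:
  x1 = (1 - (-1)·-1.0000 - (-4)·-0.6154 - (-1)·-1.0171) / (-9) = 0.3865
  x2 = (-2 - (2)·0.3865 - (-2)·-0.6154 - (-4)·-1.0171) / (12) = -0.6727
  x3 = (-1 - (4)·0.3865 - (1)·-0.6727 - (-4)·-1.0171) / (13) = -0.4571
  x4 = (-11 - (-1)·0.3865 - (-1)·-0.6727 - (3)·-0.4571) / (9) = -1.1017

(0.3865, -0.6727, -0.4571, -1.1017)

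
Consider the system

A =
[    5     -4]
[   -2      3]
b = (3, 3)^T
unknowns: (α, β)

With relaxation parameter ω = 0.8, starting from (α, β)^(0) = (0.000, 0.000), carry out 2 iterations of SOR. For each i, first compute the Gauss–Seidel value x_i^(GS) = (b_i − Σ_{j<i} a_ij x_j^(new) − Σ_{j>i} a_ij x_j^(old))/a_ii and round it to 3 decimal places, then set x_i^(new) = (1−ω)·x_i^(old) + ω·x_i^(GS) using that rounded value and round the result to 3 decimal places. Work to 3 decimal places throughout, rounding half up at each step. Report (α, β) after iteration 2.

Iteration 1:
  α: GS value = (3 - (-4)·0.000) / (5) = 0.600;  α ← (1−ω)·0.000 + ω·0.600 = 0.480
  β: GS value = (3 - (-2)·0.480) / (3) = 1.320;  β ← (1−ω)·0.000 + ω·1.320 = 1.056
Iteration 2:
  α: GS value = (3 - (-4)·1.056) / (5) = 1.445;  α ← (1−ω)·0.480 + ω·1.445 = 1.252
  β: GS value = (3 - (-2)·1.252) / (3) = 1.835;  β ← (1−ω)·1.056 + ω·1.835 = 1.679

(1.252, 1.679)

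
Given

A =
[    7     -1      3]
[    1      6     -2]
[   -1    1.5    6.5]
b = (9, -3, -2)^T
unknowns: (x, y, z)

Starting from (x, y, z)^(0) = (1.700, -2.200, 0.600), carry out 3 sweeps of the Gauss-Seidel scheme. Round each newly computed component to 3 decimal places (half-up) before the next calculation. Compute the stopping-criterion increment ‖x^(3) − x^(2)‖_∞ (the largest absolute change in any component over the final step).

Iteration 1:
  x = (9 - (-1)·-2.200 - (3)·0.600) / (7) = 0.714
  y = (-3 - (1)·0.714 - (-2)·0.600) / (6) = -0.419
  z = (-2 - (-1)·0.714 - (1.5)·-0.419) / (6.5) = -0.101
Iteration 2:
  x = (9 - (-1)·-0.419 - (3)·-0.101) / (7) = 1.269
  y = (-3 - (1)·1.269 - (-2)·-0.101) / (6) = -0.745
  z = (-2 - (-1)·1.269 - (1.5)·-0.745) / (6.5) = 0.059
Iteration 3:
  x = (9 - (-1)·-0.745 - (3)·0.059) / (7) = 1.154
  y = (-3 - (1)·1.154 - (-2)·0.059) / (6) = -0.673
  z = (-2 - (-1)·1.154 - (1.5)·-0.673) / (6.5) = 0.025
Change: (-0.115, 0.072, -0.034) → max |·| = 0.115

0.115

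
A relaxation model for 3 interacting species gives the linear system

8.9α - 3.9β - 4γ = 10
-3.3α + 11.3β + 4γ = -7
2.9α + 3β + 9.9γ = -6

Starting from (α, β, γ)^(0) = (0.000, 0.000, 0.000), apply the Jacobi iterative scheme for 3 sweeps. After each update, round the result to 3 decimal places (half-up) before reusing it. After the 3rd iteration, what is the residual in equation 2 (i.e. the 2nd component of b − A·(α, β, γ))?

0.591

Iteration 1:
  α = (10 - (-3.9)·0.000 - (-4)·0.000) / (8.9) = 1.124
  β = (-7 - (-3.3)·0.000 - (4)·0.000) / (11.3) = -0.619
  γ = (-6 - (2.9)·0.000 - (3)·0.000) / (9.9) = -0.606
Iteration 2:
  α = (10 - (-3.9)·-0.619 - (-4)·-0.606) / (8.9) = 0.580
  β = (-7 - (-3.3)·1.124 - (4)·-0.606) / (11.3) = -0.077
  γ = (-6 - (2.9)·1.124 - (3)·-0.619) / (9.9) = -0.748
Iteration 3:
  α = (10 - (-3.9)·-0.077 - (-4)·-0.748) / (8.9) = 0.754
  β = (-7 - (-3.3)·0.580 - (4)·-0.748) / (11.3) = -0.185
  γ = (-6 - (2.9)·0.580 - (3)·-0.077) / (9.9) = -0.753
Residual b − A·x = (-0.444, 0.591, -0.177)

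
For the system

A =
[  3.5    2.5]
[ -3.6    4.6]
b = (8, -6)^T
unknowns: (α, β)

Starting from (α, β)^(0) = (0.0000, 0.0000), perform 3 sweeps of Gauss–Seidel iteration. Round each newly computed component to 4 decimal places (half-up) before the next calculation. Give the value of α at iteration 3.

2.1331

Iteration 1:
  α = (8 - (2.5)·0.0000) / (3.5) = 2.2857
  β = (-6 - (-3.6)·2.2857) / (4.6) = 0.4845
Iteration 2:
  α = (8 - (2.5)·0.4845) / (3.5) = 1.9396
  β = (-6 - (-3.6)·1.9396) / (4.6) = 0.2136
Iteration 3:
  α = (8 - (2.5)·0.2136) / (3.5) = 2.1331
  β = (-6 - (-3.6)·2.1331) / (4.6) = 0.3650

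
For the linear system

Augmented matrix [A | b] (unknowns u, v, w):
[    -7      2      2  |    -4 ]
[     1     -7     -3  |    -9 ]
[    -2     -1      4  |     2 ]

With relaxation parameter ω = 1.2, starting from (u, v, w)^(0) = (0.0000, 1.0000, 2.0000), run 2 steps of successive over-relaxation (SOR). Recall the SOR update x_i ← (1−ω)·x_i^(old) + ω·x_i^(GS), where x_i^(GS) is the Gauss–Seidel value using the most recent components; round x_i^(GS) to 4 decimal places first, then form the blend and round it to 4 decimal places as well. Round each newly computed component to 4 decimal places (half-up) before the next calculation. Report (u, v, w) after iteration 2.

(1.0351, 0.8730, 1.2008)

Iteration 1:
  u: GS value = (-4 - (2)·1.0000 - (2)·2.0000) / (-7) = 1.4286;  u ← (1−ω)·0.0000 + ω·1.4286 = 1.7143
  v: GS value = (-9 - (1)·1.7143 - (-3)·2.0000) / (-7) = 0.6735;  v ← (1−ω)·1.0000 + ω·0.6735 = 0.6082
  w: GS value = (2 - (-2)·1.7143 - (-1)·0.6082) / (4) = 1.5092;  w ← (1−ω)·2.0000 + ω·1.5092 = 1.4110
Iteration 2:
  u: GS value = (-4 - (2)·0.6082 - (2)·1.4110) / (-7) = 1.1483;  u ← (1−ω)·1.7143 + ω·1.1483 = 1.0351
  v: GS value = (-9 - (1)·1.0351 - (-3)·1.4110) / (-7) = 0.8289;  v ← (1−ω)·0.6082 + ω·0.8289 = 0.8730
  w: GS value = (2 - (-2)·1.0351 - (-1)·0.8730) / (4) = 1.2358;  w ← (1−ω)·1.4110 + ω·1.2358 = 1.2008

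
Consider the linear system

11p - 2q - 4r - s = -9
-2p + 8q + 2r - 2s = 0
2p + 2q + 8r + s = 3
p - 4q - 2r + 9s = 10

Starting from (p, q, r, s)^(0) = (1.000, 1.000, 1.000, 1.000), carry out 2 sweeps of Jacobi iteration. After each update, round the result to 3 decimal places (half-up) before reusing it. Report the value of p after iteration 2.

Iteration 1:
  p = (-9 - (-2)·1.000 - (-4)·1.000 - (-1)·1.000) / (11) = -0.182
  q = (0 - (-2)·1.000 - (2)·1.000 - (-2)·1.000) / (8) = 0.250
  r = (3 - (2)·1.000 - (2)·1.000 - (1)·1.000) / (8) = -0.250
  s = (10 - (1)·1.000 - (-4)·1.000 - (-2)·1.000) / (9) = 1.667
Iteration 2:
  p = (-9 - (-2)·0.250 - (-4)·-0.250 - (-1)·1.667) / (11) = -0.712
  q = (0 - (-2)·-0.182 - (2)·-0.250 - (-2)·1.667) / (8) = 0.434
  r = (3 - (2)·-0.182 - (2)·0.250 - (1)·1.667) / (8) = 0.150
  s = (10 - (1)·-0.182 - (-4)·0.250 - (-2)·-0.250) / (9) = 1.187

-0.712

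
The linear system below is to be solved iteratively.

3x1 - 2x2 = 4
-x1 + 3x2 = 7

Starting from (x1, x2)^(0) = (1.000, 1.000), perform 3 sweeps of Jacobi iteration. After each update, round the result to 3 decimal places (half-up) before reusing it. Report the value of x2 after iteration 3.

Iteration 1:
  x1 = (4 - (-2)·1.000) / (3) = 2.000
  x2 = (7 - (-1)·1.000) / (3) = 2.667
Iteration 2:
  x1 = (4 - (-2)·2.667) / (3) = 3.111
  x2 = (7 - (-1)·2.000) / (3) = 3.000
Iteration 3:
  x1 = (4 - (-2)·3.000) / (3) = 3.333
  x2 = (7 - (-1)·3.111) / (3) = 3.370

3.370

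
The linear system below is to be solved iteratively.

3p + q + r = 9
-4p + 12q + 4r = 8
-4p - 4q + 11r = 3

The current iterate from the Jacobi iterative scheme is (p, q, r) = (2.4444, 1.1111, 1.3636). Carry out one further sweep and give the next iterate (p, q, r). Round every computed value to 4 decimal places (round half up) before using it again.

(2.1751, 1.0269, 1.5656)

One sweep:
  p = (9 - (1)·1.1111 - (1)·1.3636) / (3) = 2.1751
  q = (8 - (-4)·2.4444 - (4)·1.3636) / (12) = 1.0269
  r = (3 - (-4)·2.4444 - (-4)·1.1111) / (11) = 1.5656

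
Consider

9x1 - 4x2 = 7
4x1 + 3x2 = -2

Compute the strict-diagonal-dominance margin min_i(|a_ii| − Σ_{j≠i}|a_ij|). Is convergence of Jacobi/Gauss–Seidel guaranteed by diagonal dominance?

-1

row 1: |9| − (4) = 5
row 2: |3| − (4) = -1
minimum over rows = -1 → not strictly diagonally dominant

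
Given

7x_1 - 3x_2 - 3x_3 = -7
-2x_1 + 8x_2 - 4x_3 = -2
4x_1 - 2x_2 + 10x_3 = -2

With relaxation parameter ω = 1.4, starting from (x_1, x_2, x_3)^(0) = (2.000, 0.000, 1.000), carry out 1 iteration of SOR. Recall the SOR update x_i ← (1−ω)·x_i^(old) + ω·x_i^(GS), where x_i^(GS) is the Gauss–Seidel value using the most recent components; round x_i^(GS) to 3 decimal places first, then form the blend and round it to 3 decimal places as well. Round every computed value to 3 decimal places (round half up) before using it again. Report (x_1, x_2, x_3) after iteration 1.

(-1.599, -0.210, 0.157)

Iteration 1:
  x_1: GS value = (-7 - (-3)·0.000 - (-3)·1.000) / (7) = -0.571;  x_1 ← (1−ω)·2.000 + ω·-0.571 = -1.599
  x_2: GS value = (-2 - (-2)·-1.599 - (-4)·1.000) / (8) = -0.150;  x_2 ← (1−ω)·0.000 + ω·-0.150 = -0.210
  x_3: GS value = (-2 - (4)·-1.599 - (-2)·-0.210) / (10) = 0.398;  x_3 ← (1−ω)·1.000 + ω·0.398 = 0.157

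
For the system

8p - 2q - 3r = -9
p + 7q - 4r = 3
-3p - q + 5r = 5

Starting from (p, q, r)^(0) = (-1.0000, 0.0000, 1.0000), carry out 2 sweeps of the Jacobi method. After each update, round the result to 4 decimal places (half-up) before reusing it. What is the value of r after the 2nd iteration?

0.7786

Iteration 1:
  p = (-9 - (-2)·0.0000 - (-3)·1.0000) / (8) = -0.7500
  q = (3 - (1)·-1.0000 - (-4)·1.0000) / (7) = 1.1429
  r = (5 - (-3)·-1.0000 - (-1)·0.0000) / (5) = 0.4000
Iteration 2:
  p = (-9 - (-2)·1.1429 - (-3)·0.4000) / (8) = -0.6893
  q = (3 - (1)·-0.7500 - (-4)·0.4000) / (7) = 0.7643
  r = (5 - (-3)·-0.7500 - (-1)·1.1429) / (5) = 0.7786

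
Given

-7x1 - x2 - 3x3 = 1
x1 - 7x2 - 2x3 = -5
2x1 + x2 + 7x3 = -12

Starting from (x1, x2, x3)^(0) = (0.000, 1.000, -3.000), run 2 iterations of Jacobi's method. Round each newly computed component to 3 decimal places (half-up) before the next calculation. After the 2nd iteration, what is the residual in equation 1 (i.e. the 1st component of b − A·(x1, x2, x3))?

-1.281

Iteration 1:
  x1 = (1 - (-1)·1.000 - (-3)·-3.000) / (-7) = 1.000
  x2 = (-5 - (1)·0.000 - (-2)·-3.000) / (-7) = 1.571
  x3 = (-12 - (2)·0.000 - (1)·1.000) / (7) = -1.857
Iteration 2:
  x1 = (1 - (-1)·1.571 - (-3)·-1.857) / (-7) = 0.429
  x2 = (-5 - (1)·1.000 - (-2)·-1.857) / (-7) = 1.388
  x3 = (-12 - (2)·1.000 - (1)·1.571) / (7) = -2.224
Residual b − A·x = (-1.281, -0.161, 1.322)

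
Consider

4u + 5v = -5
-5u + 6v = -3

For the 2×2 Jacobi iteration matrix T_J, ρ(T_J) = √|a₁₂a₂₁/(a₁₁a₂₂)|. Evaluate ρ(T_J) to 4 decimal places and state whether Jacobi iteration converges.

1.0206

a₁₂a₂₁/(a₁₁a₂₂) = (5)·(-5) / ((4)·(6)) = -1.041667
ρ = √|-1.041667| = √1.041667 = 1.0206
ρ > 1, so Jacobi diverges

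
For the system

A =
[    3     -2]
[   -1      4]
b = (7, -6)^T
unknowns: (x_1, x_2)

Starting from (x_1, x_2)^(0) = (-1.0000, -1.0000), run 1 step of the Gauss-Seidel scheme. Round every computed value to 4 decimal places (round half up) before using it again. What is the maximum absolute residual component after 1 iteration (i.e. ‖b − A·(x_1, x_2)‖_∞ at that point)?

Iteration 1:
  x_1 = (7 - (-2)·-1.0000) / (3) = 1.6667
  x_2 = (-6 - (-1)·1.6667) / (4) = -1.0833
Residual b − A·x = (-0.1667, -0.0001); ∞-norm = 0.1667

0.1667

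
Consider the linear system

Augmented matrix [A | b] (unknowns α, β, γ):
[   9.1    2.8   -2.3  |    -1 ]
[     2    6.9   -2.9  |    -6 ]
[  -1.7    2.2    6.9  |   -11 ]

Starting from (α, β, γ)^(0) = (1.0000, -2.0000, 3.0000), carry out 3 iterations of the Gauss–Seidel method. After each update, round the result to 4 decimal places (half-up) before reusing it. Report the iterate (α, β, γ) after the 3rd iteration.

Iteration 1:
  α = (-1 - (2.8)·-2.0000 - (-2.3)·3.0000) / (9.1) = 1.2637
  β = (-6 - (2)·1.2637 - (-2.9)·3.0000) / (6.9) = 0.0250
  γ = (-11 - (-1.7)·1.2637 - (2.2)·0.0250) / (6.9) = -1.2908
Iteration 2:
  α = (-1 - (2.8)·0.0250 - (-2.3)·-1.2908) / (9.1) = -0.4438
  β = (-6 - (2)·-0.4438 - (-2.9)·-1.2908) / (6.9) = -1.2834
  γ = (-11 - (-1.7)·-0.4438 - (2.2)·-1.2834) / (6.9) = -1.2943
Iteration 3:
  α = (-1 - (2.8)·-1.2834 - (-2.3)·-1.2943) / (9.1) = -0.0421
  β = (-6 - (2)·-0.0421 - (-2.9)·-1.2943) / (6.9) = -1.4013
  γ = (-11 - (-1.7)·-0.0421 - (2.2)·-1.4013) / (6.9) = -1.1578

(-0.0421, -1.4013, -1.1578)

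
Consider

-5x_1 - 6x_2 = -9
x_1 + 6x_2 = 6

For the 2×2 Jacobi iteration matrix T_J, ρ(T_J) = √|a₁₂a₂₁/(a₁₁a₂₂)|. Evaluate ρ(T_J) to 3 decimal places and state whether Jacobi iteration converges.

a₁₂a₂₁/(a₁₁a₂₂) = (-6)·(1) / ((-5)·(6)) = 0.200000
ρ = √|0.200000| = √0.200000 = 0.447
ρ < 1, so Jacobi converges

0.447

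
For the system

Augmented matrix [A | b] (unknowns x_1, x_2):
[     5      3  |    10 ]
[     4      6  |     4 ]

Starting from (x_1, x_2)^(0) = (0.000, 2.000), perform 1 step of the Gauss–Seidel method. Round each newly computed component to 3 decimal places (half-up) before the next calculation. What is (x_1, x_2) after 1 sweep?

Iteration 1:
  x_1 = (10 - (3)·2.000) / (5) = 0.800
  x_2 = (4 - (4)·0.800) / (6) = 0.133

(0.800, 0.133)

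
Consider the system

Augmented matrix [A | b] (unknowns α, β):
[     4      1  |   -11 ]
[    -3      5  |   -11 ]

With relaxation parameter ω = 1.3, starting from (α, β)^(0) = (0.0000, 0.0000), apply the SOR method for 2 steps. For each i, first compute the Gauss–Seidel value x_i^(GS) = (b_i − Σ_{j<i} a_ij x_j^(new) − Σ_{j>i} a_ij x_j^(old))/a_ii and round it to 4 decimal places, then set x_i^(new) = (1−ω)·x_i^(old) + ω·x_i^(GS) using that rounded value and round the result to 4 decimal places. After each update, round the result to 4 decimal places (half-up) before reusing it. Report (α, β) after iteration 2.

Iteration 1:
  α: GS value = (-11 - (1)·0.0000) / (4) = -2.7500;  α ← (1−ω)·0.0000 + ω·-2.7500 = -3.5750
  β: GS value = (-11 - (-3)·-3.5750) / (5) = -4.3450;  β ← (1−ω)·0.0000 + ω·-4.3450 = -5.6485
Iteration 2:
  α: GS value = (-11 - (1)·-5.6485) / (4) = -1.3379;  α ← (1−ω)·-3.5750 + ω·-1.3379 = -0.6668
  β: GS value = (-11 - (-3)·-0.6668) / (5) = -2.6001;  β ← (1−ω)·-5.6485 + ω·-2.6001 = -1.6856

(-0.6668, -1.6856)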